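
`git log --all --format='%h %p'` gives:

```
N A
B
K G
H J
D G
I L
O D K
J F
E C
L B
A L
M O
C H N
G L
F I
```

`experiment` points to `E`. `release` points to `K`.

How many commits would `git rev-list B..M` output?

Reachable from M: {B, D, G, K, L, M, O}.
Reachable from B: {B}.
In M's history but not B's: {D, G, K, L, M, O} — 6 commits.

6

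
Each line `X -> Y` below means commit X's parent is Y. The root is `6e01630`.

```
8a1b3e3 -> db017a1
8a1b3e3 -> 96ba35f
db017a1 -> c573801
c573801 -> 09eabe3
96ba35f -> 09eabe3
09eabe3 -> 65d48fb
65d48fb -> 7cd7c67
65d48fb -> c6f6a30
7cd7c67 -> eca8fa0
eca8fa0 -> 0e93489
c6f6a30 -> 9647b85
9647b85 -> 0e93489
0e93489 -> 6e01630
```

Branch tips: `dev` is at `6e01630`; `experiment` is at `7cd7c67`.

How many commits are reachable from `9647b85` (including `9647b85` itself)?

Walking parent pointers from 9647b85: reachable set = {0e93489, 6e01630, 9647b85}.
That is 3 commits.

3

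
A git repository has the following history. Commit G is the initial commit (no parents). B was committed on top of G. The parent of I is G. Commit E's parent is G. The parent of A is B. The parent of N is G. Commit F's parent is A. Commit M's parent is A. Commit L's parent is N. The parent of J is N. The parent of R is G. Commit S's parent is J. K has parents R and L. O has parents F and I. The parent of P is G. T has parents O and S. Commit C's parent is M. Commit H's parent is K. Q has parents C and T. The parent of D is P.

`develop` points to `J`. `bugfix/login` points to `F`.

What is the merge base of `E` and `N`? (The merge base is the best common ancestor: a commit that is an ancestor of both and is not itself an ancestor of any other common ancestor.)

G

Ancestors of E: {E, G}.
Ancestors of N: {G, N}.
Common ancestors: {G}.
The only common ancestor is G, so it is the merge base.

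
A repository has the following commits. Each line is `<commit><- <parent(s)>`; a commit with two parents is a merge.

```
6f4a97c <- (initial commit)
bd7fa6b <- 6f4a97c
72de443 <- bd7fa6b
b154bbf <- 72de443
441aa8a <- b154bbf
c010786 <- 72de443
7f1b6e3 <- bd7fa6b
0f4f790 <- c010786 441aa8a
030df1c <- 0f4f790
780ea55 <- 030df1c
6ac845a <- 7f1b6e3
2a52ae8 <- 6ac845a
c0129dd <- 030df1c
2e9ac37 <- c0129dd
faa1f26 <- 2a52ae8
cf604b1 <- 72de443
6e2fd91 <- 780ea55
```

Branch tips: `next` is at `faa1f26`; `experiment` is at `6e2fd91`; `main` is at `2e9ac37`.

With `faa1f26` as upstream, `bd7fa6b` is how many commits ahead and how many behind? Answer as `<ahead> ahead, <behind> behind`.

Reachable from bd7fa6b: {6f4a97c, bd7fa6b}.
Reachable from faa1f26: {2a52ae8, 6ac845a, 6f4a97c, 7f1b6e3, bd7fa6b, faa1f26}.
Only in bd7fa6b's history (ahead): {} — 0.
Only in faa1f26's history (behind): {2a52ae8, 6ac845a, 7f1b6e3, faa1f26} — 4.

0 ahead, 4 behind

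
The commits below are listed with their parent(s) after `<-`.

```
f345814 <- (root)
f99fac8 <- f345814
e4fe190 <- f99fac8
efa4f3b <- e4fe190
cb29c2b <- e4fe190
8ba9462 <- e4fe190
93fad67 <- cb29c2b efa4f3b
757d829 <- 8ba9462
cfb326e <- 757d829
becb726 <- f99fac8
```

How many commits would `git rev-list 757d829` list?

Walking parent pointers from 757d829: reachable set = {757d829, 8ba9462, e4fe190, f345814, f99fac8}.
That is 5 commits.

5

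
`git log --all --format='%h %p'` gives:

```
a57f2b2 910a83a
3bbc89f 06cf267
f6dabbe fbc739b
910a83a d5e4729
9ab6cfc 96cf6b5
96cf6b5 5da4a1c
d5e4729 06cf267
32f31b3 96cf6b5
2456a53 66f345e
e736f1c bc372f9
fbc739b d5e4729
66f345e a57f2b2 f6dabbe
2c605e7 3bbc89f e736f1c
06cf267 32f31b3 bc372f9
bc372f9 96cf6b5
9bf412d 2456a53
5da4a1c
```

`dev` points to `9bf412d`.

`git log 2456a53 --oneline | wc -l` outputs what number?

12

Walking parent pointers from 2456a53: reachable set = {06cf267, 2456a53, 32f31b3, 5da4a1c, 66f345e, 910a83a, 96cf6b5, a57f2b2, bc372f9, d5e4729, f6dabbe, fbc739b}.
That is 12 commits.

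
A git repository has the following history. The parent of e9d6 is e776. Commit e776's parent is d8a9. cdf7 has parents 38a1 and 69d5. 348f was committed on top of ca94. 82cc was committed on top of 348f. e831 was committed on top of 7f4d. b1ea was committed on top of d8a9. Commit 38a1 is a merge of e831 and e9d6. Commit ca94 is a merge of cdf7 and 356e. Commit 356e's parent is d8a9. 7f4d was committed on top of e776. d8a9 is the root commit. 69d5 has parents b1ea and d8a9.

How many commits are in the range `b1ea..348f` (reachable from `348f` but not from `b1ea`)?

Reachable from 348f: {348f, 356e, 38a1, 69d5, 7f4d, b1ea, ca94, cdf7, d8a9, e776, e831, e9d6}.
Reachable from b1ea: {b1ea, d8a9}.
In 348f's history but not b1ea's: {348f, 356e, 38a1, 69d5, 7f4d, ca94, cdf7, e776, e831, e9d6} — 10 commits.

10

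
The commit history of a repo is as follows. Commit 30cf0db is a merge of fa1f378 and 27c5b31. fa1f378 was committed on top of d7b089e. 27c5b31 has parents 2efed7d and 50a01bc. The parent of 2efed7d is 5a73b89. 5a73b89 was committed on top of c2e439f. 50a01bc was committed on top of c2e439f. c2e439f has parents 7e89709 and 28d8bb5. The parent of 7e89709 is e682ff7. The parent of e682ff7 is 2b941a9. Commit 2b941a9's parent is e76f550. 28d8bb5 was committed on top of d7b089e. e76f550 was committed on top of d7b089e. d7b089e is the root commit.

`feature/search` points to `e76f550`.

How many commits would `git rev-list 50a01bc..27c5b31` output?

Reachable from 27c5b31: {27c5b31, 28d8bb5, 2b941a9, 2efed7d, 50a01bc, 5a73b89, 7e89709, c2e439f, d7b089e, e682ff7, e76f550}.
Reachable from 50a01bc: {28d8bb5, 2b941a9, 50a01bc, 7e89709, c2e439f, d7b089e, e682ff7, e76f550}.
In 27c5b31's history but not 50a01bc's: {27c5b31, 2efed7d, 5a73b89} — 3 commits.

3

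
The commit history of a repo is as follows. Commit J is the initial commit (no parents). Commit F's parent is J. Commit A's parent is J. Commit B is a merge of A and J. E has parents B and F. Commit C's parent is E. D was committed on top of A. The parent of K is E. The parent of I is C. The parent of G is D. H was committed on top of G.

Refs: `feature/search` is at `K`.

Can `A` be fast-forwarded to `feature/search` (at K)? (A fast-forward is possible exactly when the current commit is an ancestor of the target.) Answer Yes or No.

Yes

A fast-forward from A to K is possible iff A is an ancestor of K.
Ancestors of K: {A, B, E, F, J, K}.
A is among them, so fast-forward is possible.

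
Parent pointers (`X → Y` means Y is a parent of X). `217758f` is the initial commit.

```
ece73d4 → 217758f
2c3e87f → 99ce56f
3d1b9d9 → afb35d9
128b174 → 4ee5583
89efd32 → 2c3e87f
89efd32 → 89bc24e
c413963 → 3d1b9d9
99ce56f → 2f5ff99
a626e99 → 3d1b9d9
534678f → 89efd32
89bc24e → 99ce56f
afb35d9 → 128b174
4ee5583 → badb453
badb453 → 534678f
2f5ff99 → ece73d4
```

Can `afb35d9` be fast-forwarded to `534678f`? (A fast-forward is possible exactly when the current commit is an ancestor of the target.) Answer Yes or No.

No

A fast-forward from afb35d9 to 534678f is possible iff afb35d9 is an ancestor of 534678f.
Ancestors of 534678f: {217758f, 2c3e87f, 2f5ff99, 534678f, 89bc24e, 89efd32, 99ce56f, ece73d4}.
afb35d9 is not among them, so fast-forward is not possible.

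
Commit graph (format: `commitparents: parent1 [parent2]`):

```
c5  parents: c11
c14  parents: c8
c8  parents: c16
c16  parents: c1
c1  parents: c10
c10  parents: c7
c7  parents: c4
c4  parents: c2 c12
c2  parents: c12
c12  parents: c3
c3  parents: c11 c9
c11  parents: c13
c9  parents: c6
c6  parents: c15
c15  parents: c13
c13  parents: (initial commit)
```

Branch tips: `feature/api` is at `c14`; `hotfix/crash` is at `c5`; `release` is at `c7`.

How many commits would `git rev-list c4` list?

9

Walking parent pointers from c4: reachable set = {c11, c12, c13, c15, c2, c3, c4, c6, c9}.
That is 9 commits.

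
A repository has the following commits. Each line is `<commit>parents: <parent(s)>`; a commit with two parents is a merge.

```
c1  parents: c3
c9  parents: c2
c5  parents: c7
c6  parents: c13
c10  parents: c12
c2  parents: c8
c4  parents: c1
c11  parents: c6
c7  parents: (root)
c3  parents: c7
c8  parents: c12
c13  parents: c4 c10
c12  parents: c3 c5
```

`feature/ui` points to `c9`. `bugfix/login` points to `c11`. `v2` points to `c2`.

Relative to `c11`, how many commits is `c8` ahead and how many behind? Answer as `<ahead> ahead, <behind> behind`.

Reachable from c8: {c12, c3, c5, c7, c8}.
Reachable from c11: {c1, c10, c11, c12, c13, c3, c4, c5, c6, c7}.
Only in c8's history (ahead): {c8} — 1.
Only in c11's history (behind): {c1, c10, c11, c13, c4, c6} — 6.

1 ahead, 6 behind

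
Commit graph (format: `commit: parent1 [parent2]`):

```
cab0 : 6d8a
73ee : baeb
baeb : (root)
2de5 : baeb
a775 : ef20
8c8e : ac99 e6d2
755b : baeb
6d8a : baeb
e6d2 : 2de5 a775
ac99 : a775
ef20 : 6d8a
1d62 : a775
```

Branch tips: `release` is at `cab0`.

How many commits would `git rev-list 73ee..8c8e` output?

Reachable from 8c8e: {2de5, 6d8a, 8c8e, a775, ac99, baeb, e6d2, ef20}.
Reachable from 73ee: {73ee, baeb}.
In 8c8e's history but not 73ee's: {2de5, 6d8a, 8c8e, a775, ac99, e6d2, ef20} — 7 commits.

7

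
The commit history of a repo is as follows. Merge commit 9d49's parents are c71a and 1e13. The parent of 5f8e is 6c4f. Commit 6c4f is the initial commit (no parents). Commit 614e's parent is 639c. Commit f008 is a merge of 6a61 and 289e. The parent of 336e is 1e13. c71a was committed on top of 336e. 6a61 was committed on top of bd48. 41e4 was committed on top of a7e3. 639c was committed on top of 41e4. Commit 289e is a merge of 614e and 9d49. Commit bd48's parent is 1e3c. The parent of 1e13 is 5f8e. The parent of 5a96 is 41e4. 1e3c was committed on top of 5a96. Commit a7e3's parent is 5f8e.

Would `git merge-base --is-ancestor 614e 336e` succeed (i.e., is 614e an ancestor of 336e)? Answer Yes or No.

Ancestors of 336e: {1e13, 336e, 5f8e, 6c4f}.
614e is not in that set, so it is not an ancestor of 336e.

No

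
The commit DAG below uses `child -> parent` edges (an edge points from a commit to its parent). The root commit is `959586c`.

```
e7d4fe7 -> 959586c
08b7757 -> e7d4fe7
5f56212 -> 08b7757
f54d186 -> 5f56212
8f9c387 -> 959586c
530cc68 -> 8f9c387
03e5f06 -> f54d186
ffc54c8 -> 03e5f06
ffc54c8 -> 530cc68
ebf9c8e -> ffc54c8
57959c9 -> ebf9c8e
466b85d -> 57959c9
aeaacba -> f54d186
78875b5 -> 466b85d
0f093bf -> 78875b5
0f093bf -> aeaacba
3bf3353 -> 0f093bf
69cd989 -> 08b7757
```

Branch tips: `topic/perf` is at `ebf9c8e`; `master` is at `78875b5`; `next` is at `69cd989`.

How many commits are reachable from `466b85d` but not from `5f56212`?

Reachable from 466b85d: {03e5f06, 08b7757, 466b85d, 530cc68, 57959c9, 5f56212, 8f9c387, 959586c, e7d4fe7, ebf9c8e, f54d186, ffc54c8}.
Reachable from 5f56212: {08b7757, 5f56212, 959586c, e7d4fe7}.
In 466b85d's history but not 5f56212's: {03e5f06, 466b85d, 530cc68, 57959c9, 8f9c387, ebf9c8e, f54d186, ffc54c8} — 8 commits.

8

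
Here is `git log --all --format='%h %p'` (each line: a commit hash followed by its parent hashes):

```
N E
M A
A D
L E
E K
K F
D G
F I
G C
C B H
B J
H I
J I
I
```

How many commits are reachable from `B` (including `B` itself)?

3

Walking parent pointers from B: reachable set = {B, I, J}.
That is 3 commits.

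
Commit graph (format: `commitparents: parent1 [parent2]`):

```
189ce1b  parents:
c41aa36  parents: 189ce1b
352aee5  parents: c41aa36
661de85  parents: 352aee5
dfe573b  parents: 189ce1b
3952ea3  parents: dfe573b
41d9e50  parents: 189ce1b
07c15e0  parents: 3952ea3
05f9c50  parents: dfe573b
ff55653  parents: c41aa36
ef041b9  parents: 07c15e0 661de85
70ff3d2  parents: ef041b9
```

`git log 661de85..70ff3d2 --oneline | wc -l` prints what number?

5

Reachable from 70ff3d2: {07c15e0, 189ce1b, 352aee5, 3952ea3, 661de85, 70ff3d2, c41aa36, dfe573b, ef041b9}.
Reachable from 661de85: {189ce1b, 352aee5, 661de85, c41aa36}.
In 70ff3d2's history but not 661de85's: {07c15e0, 3952ea3, 70ff3d2, dfe573b, ef041b9} — 5 commits.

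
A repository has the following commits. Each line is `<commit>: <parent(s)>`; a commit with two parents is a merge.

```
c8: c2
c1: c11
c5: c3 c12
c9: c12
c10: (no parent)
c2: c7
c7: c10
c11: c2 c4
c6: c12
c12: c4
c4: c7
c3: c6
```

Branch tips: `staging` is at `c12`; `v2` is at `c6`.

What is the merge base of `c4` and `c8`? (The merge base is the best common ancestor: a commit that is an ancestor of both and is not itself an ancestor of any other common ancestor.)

Ancestors of c4: {c10, c4, c7}.
Ancestors of c8: {c10, c2, c7, c8}.
Common ancestors: {c10, c7}.
Among these, c7 is not an ancestor of any other common ancestor — it is the merge base.

c7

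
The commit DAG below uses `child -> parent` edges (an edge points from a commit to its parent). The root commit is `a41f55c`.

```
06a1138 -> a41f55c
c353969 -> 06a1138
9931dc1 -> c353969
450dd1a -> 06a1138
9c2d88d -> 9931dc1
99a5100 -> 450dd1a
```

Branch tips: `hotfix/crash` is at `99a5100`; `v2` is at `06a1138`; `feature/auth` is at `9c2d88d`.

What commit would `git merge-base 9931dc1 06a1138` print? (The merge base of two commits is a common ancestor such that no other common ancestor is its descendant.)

06a1138

Ancestors of 9931dc1: {06a1138, 9931dc1, a41f55c, c353969}.
Ancestors of 06a1138: {06a1138, a41f55c}.
Common ancestors: {06a1138, a41f55c}.
Among these, 06a1138 is not an ancestor of any other common ancestor — it is the merge base.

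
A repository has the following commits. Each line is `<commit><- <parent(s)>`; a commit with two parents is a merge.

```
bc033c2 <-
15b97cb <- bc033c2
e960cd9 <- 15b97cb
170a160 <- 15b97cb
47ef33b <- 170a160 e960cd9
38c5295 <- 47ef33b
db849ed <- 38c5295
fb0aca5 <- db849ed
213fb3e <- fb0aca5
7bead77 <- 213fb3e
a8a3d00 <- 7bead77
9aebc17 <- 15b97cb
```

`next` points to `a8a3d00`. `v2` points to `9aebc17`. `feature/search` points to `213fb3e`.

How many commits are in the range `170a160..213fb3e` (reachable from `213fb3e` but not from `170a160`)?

Reachable from 213fb3e: {15b97cb, 170a160, 213fb3e, 38c5295, 47ef33b, bc033c2, db849ed, e960cd9, fb0aca5}.
Reachable from 170a160: {15b97cb, 170a160, bc033c2}.
In 213fb3e's history but not 170a160's: {213fb3e, 38c5295, 47ef33b, db849ed, e960cd9, fb0aca5} — 6 commits.

6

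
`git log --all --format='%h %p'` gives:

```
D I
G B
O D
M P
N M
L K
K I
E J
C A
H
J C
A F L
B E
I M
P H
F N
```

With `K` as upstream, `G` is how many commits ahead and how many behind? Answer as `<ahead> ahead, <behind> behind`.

9 ahead, 0 behind

Reachable from G: {A, B, C, E, F, G, H, I, J, K, L, M, N, P}.
Reachable from K: {H, I, K, M, P}.
Only in G's history (ahead): {A, B, C, E, F, G, J, L, N} — 9.
Only in K's history (behind): {} — 0.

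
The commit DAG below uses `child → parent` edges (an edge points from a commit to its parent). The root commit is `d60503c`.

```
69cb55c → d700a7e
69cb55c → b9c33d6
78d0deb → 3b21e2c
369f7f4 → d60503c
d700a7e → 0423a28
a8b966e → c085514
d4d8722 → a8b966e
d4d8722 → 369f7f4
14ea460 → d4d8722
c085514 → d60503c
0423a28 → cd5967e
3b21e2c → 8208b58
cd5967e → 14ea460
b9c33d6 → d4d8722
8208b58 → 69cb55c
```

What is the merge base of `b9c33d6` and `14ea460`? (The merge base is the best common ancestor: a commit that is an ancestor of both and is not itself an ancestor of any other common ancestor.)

d4d8722

Ancestors of b9c33d6: {369f7f4, a8b966e, b9c33d6, c085514, d4d8722, d60503c}.
Ancestors of 14ea460: {14ea460, 369f7f4, a8b966e, c085514, d4d8722, d60503c}.
Common ancestors: {369f7f4, a8b966e, c085514, d4d8722, d60503c}.
Among these, d4d8722 is not an ancestor of any other common ancestor — it is the merge base.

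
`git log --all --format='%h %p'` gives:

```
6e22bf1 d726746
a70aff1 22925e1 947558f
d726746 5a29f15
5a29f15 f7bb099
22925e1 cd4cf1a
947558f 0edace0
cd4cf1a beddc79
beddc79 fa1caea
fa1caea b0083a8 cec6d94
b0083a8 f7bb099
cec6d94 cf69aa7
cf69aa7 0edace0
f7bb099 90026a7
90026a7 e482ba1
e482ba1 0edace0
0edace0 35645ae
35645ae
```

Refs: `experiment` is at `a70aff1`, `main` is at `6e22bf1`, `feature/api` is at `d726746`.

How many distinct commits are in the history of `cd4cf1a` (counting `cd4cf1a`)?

Walking parent pointers from cd4cf1a: reachable set = {0edace0, 35645ae, 90026a7, b0083a8, beddc79, cd4cf1a, cec6d94, cf69aa7, e482ba1, f7bb099, fa1caea}.
That is 11 commits.

11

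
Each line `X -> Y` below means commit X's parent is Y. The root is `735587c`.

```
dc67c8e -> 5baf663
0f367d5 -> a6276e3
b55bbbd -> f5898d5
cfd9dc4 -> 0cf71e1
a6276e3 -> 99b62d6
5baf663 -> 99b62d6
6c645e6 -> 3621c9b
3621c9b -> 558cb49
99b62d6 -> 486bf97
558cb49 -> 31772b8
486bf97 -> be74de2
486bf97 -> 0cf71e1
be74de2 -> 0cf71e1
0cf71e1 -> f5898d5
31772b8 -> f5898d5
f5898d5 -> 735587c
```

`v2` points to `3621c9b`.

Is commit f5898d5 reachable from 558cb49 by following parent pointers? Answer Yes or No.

Ancestors of 558cb49 (commits reachable by following parents): {31772b8, 558cb49, 735587c, f5898d5}.
f5898d5 is in that set, so it is an ancestor of 558cb49.

Yes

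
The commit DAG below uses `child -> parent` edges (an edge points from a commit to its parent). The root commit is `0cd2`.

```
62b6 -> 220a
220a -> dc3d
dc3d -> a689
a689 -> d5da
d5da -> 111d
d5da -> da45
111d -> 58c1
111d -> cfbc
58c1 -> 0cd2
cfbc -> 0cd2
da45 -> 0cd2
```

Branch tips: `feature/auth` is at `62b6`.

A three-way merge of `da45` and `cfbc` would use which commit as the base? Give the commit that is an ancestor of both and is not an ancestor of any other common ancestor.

0cd2

Ancestors of da45: {0cd2, da45}.
Ancestors of cfbc: {0cd2, cfbc}.
Common ancestors: {0cd2}.
The only common ancestor is 0cd2, so it is the merge base.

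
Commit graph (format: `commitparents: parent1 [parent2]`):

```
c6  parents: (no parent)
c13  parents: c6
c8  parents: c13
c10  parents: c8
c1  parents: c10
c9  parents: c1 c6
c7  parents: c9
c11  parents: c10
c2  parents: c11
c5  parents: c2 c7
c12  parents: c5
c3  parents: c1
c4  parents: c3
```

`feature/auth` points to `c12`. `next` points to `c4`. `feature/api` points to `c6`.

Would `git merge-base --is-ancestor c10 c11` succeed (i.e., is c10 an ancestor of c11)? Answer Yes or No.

Yes

Ancestors of c11 (commits reachable by following parents): {c10, c11, c13, c6, c8}.
c10 is in that set, so it is an ancestor of c11.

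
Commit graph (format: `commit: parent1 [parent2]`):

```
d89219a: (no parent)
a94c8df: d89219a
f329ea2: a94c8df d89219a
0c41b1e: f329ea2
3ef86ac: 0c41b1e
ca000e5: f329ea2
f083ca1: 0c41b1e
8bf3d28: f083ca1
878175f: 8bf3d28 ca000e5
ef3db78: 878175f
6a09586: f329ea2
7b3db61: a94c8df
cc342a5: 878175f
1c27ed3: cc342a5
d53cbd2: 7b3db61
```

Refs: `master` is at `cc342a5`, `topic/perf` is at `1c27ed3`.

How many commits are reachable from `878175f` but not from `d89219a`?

7

Reachable from 878175f: {0c41b1e, 878175f, 8bf3d28, a94c8df, ca000e5, d89219a, f083ca1, f329ea2}.
Reachable from d89219a: {d89219a}.
In 878175f's history but not d89219a's: {0c41b1e, 878175f, 8bf3d28, a94c8df, ca000e5, f083ca1, f329ea2} — 7 commits.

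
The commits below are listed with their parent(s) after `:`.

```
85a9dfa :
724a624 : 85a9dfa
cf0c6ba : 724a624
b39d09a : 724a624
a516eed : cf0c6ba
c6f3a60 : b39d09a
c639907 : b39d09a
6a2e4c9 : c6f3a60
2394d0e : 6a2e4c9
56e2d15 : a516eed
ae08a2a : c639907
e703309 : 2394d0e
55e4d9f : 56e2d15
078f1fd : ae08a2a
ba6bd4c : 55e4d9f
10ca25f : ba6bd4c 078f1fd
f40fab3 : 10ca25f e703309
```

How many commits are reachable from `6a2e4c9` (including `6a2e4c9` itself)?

5

Walking parent pointers from 6a2e4c9: reachable set = {6a2e4c9, 724a624, 85a9dfa, b39d09a, c6f3a60}.
That is 5 commits.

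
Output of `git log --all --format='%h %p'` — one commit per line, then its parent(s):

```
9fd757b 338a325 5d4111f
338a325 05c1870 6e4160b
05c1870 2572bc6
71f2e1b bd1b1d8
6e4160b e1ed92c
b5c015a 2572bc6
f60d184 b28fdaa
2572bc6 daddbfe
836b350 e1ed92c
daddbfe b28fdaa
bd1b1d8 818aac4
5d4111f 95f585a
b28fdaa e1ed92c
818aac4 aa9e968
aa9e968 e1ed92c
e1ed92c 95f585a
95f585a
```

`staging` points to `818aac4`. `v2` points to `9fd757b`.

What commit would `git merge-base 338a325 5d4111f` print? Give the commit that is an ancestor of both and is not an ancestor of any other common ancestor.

95f585a

Ancestors of 338a325: {05c1870, 2572bc6, 338a325, 6e4160b, 95f585a, b28fdaa, daddbfe, e1ed92c}.
Ancestors of 5d4111f: {5d4111f, 95f585a}.
Common ancestors: {95f585a}.
The only common ancestor is 95f585a, so it is the merge base.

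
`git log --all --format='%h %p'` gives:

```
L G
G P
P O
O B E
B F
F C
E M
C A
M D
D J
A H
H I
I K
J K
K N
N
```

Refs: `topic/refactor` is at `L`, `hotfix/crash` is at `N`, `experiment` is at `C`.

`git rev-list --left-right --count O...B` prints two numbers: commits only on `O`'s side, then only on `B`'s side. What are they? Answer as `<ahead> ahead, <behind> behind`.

Reachable from O: {A, B, C, D, E, F, H, I, J, K, M, N, O}.
Reachable from B: {A, B, C, F, H, I, K, N}.
Only in O's history (ahead): {D, E, J, M, O} — 5.
Only in B's history (behind): {} — 0.

5 ahead, 0 behind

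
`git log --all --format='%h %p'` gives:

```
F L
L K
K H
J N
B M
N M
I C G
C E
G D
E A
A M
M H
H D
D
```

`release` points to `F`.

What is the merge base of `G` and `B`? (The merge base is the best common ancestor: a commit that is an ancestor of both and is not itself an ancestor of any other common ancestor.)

Ancestors of G: {D, G}.
Ancestors of B: {B, D, H, M}.
Common ancestors: {D}.
The only common ancestor is D, so it is the merge base.

D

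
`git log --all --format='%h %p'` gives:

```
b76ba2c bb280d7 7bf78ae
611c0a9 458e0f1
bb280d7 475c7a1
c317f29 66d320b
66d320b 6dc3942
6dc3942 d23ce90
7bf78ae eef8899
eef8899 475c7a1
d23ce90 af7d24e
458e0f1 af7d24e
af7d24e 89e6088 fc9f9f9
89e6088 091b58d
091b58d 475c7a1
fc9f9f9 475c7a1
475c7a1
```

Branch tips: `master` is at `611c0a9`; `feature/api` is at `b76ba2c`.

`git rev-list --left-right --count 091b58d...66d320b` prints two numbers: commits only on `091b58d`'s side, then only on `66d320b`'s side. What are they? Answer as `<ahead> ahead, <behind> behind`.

Reachable from 091b58d: {091b58d, 475c7a1}.
Reachable from 66d320b: {091b58d, 475c7a1, 66d320b, 6dc3942, 89e6088, af7d24e, d23ce90, fc9f9f9}.
Only in 091b58d's history (ahead): {} — 0.
Only in 66d320b's history (behind): {66d320b, 6dc3942, 89e6088, af7d24e, d23ce90, fc9f9f9} — 6.

0 ahead, 6 behind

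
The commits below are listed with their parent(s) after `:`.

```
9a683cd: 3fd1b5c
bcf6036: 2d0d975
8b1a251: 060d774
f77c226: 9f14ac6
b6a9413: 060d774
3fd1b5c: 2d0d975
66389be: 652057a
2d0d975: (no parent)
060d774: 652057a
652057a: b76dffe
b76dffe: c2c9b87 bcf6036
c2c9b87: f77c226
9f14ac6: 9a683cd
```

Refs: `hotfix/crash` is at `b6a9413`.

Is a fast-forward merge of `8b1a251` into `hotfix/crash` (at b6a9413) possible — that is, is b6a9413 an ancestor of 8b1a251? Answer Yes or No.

A fast-forward from b6a9413 to 8b1a251 is possible iff b6a9413 is an ancestor of 8b1a251.
Ancestors of 8b1a251: {060d774, 2d0d975, 3fd1b5c, 652057a, 8b1a251, 9a683cd, 9f14ac6, b76dffe, bcf6036, c2c9b87, f77c226}.
b6a9413 is not among them, so fast-forward is not possible.

No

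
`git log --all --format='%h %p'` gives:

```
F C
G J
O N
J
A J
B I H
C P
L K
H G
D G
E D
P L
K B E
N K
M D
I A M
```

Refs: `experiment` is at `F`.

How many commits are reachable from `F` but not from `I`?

Reachable from F: {A, B, C, D, E, F, G, H, I, J, K, L, M, P}.
Reachable from I: {A, D, G, I, J, M}.
In F's history but not I's: {B, C, E, F, H, K, L, P} — 8 commits.

8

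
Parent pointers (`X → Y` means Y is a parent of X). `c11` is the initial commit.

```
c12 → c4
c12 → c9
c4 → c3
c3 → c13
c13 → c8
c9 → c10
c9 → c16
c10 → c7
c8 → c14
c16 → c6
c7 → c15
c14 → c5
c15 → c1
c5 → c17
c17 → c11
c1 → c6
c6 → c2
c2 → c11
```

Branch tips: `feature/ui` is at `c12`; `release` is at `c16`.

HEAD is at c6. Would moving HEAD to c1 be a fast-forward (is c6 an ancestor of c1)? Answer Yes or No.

A fast-forward from c6 to c1 is possible iff c6 is an ancestor of c1.
Ancestors of c1: {c1, c11, c2, c6}.
c6 is among them, so fast-forward is possible.

Yes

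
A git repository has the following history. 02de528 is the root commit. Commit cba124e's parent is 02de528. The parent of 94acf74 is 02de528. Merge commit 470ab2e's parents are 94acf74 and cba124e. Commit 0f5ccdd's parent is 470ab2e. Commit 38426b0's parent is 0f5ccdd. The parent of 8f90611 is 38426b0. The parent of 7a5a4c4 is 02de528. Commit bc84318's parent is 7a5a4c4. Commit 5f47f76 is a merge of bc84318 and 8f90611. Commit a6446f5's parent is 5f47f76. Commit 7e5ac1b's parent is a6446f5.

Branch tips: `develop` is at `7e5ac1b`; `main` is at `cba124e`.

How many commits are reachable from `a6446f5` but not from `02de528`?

Reachable from a6446f5: {02de528, 0f5ccdd, 38426b0, 470ab2e, 5f47f76, 7a5a4c4, 8f90611, 94acf74, a6446f5, bc84318, cba124e}.
Reachable from 02de528: {02de528}.
In a6446f5's history but not 02de528's: {0f5ccdd, 38426b0, 470ab2e, 5f47f76, 7a5a4c4, 8f90611, 94acf74, a6446f5, bc84318, cba124e} — 10 commits.

10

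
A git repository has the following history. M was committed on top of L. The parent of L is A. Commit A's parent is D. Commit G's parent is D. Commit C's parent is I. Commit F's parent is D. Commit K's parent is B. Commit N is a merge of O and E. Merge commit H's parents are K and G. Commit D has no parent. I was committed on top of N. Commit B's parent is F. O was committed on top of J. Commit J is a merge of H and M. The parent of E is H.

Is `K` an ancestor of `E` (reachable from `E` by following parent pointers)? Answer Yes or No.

Yes

Ancestors of E (commits reachable by following parents): {B, D, E, F, G, H, K}.
K is in that set, so it is an ancestor of E.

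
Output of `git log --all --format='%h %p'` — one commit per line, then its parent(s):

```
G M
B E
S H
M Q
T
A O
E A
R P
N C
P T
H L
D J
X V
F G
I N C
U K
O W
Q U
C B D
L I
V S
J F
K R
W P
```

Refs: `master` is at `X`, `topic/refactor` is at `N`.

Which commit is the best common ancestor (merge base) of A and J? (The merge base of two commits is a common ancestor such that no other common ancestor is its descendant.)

Ancestors of A: {A, O, P, T, W}.
Ancestors of J: {F, G, J, K, M, P, Q, R, T, U}.
Common ancestors: {P, T}.
Among these, P is not an ancestor of any other common ancestor — it is the merge base.

P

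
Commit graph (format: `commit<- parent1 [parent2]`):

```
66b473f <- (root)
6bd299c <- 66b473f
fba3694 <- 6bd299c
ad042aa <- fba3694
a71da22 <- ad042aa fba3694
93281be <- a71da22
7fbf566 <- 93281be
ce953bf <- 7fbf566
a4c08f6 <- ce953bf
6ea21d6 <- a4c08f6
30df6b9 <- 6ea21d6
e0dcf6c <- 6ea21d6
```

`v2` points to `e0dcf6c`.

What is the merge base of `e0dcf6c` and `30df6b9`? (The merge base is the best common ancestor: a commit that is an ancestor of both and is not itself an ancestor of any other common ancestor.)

Ancestors of e0dcf6c: {66b473f, 6bd299c, 6ea21d6, 7fbf566, 93281be, a4c08f6, a71da22, ad042aa, ce953bf, e0dcf6c, fba3694}.
Ancestors of 30df6b9: {30df6b9, 66b473f, 6bd299c, 6ea21d6, 7fbf566, 93281be, a4c08f6, a71da22, ad042aa, ce953bf, fba3694}.
Common ancestors: {66b473f, 6bd299c, 6ea21d6, 7fbf566, 93281be, a4c08f6, a71da22, ad042aa, ce953bf, fba3694}.
Among these, 6ea21d6 is not an ancestor of any other common ancestor — it is the merge base.

6ea21d6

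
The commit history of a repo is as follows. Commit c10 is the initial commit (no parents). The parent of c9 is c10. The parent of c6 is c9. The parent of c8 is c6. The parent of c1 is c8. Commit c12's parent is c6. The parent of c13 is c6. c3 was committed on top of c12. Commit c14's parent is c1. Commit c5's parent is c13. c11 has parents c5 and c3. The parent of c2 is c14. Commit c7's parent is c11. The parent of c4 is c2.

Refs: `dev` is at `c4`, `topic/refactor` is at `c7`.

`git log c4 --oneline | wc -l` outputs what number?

8

Walking parent pointers from c4: reachable set = {c1, c10, c14, c2, c4, c6, c8, c9}.
That is 8 commits.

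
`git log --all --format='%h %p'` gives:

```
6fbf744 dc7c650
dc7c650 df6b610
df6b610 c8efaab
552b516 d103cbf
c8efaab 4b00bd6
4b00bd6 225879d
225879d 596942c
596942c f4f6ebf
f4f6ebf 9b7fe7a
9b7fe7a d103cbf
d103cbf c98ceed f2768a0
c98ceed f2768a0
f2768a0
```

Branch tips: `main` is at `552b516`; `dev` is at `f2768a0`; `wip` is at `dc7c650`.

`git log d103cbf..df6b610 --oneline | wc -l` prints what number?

Reachable from df6b610: {225879d, 4b00bd6, 596942c, 9b7fe7a, c8efaab, c98ceed, d103cbf, df6b610, f2768a0, f4f6ebf}.
Reachable from d103cbf: {c98ceed, d103cbf, f2768a0}.
In df6b610's history but not d103cbf's: {225879d, 4b00bd6, 596942c, 9b7fe7a, c8efaab, df6b610, f4f6ebf} — 7 commits.

7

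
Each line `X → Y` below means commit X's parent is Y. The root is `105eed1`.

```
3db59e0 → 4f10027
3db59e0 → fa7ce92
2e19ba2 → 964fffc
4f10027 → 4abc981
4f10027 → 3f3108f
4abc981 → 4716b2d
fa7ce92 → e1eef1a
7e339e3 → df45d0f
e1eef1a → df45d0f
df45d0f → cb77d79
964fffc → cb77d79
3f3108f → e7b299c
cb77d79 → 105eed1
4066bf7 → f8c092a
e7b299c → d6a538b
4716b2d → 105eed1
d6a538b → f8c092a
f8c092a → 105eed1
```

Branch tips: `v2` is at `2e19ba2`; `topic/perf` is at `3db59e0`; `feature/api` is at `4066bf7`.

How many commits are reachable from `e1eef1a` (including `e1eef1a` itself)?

4

Walking parent pointers from e1eef1a: reachable set = {105eed1, cb77d79, df45d0f, e1eef1a}.
That is 4 commits.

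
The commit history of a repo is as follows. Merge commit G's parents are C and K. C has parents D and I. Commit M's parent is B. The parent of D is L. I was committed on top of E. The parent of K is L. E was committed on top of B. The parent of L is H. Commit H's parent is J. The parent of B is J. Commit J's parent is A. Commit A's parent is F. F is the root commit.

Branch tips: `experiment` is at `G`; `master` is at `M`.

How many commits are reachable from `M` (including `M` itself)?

Walking parent pointers from M: reachable set = {A, B, F, J, M}.
That is 5 commits.

5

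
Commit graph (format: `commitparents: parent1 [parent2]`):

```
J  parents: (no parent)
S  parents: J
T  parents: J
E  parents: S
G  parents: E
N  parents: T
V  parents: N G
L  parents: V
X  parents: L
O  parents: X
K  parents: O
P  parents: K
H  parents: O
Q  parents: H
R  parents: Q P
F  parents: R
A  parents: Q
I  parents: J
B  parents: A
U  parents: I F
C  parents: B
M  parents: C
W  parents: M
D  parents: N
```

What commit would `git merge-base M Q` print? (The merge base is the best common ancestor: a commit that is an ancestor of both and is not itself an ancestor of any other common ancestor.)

Q

Ancestors of M: {A, B, C, E, G, H, J, L, M, N, O, Q, S, T, V, X}.
Ancestors of Q: {E, G, H, J, L, N, O, Q, S, T, V, X}.
Common ancestors: {E, G, H, J, L, N, O, Q, S, T, V, X}.
Among these, Q is not an ancestor of any other common ancestor — it is the merge base.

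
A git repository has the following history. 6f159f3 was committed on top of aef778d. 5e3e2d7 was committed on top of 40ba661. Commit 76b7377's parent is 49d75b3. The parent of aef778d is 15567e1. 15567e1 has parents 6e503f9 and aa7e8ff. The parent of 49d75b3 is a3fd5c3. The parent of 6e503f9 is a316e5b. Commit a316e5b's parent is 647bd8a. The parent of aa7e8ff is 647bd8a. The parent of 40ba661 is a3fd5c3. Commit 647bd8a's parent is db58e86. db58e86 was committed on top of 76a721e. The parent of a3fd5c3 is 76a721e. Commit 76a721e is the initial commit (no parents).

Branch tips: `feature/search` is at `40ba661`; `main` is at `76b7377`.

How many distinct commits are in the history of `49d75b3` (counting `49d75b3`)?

Walking parent pointers from 49d75b3: reachable set = {49d75b3, 76a721e, a3fd5c3}.
That is 3 commits.

3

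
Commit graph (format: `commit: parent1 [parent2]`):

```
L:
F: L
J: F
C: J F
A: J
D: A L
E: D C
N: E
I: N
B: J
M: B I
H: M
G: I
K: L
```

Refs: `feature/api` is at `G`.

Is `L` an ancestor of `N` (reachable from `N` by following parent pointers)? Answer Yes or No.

Ancestors of N (commits reachable by following parents): {A, C, D, E, F, J, L, N}.
L is in that set, so it is an ancestor of N.

Yes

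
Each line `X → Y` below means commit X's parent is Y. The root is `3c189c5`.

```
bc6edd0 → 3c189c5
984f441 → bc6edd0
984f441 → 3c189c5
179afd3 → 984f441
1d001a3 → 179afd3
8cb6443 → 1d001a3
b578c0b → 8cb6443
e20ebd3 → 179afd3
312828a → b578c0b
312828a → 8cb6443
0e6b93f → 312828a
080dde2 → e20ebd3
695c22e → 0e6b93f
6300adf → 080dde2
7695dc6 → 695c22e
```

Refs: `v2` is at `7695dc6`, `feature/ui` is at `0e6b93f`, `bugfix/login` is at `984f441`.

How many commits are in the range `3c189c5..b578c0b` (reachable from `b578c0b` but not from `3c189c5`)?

6

Reachable from b578c0b: {179afd3, 1d001a3, 3c189c5, 8cb6443, 984f441, b578c0b, bc6edd0}.
Reachable from 3c189c5: {3c189c5}.
In b578c0b's history but not 3c189c5's: {179afd3, 1d001a3, 8cb6443, 984f441, b578c0b, bc6edd0} — 6 commits.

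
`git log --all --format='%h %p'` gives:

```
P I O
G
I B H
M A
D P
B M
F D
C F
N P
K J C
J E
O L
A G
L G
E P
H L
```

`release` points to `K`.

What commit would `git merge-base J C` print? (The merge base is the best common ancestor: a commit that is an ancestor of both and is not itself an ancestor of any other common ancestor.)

P

Ancestors of J: {A, B, E, G, H, I, J, L, M, O, P}.
Ancestors of C: {A, B, C, D, F, G, H, I, L, M, O, P}.
Common ancestors: {A, B, G, H, I, L, M, O, P}.
Among these, P is not an ancestor of any other common ancestor — it is the merge base.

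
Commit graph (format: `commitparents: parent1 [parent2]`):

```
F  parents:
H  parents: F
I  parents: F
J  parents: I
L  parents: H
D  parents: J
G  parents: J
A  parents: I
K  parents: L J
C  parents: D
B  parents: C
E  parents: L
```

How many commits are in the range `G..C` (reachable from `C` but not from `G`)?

Reachable from C: {C, D, F, I, J}.
Reachable from G: {F, G, I, J}.
In C's history but not G's: {C, D} — 2 commits.

2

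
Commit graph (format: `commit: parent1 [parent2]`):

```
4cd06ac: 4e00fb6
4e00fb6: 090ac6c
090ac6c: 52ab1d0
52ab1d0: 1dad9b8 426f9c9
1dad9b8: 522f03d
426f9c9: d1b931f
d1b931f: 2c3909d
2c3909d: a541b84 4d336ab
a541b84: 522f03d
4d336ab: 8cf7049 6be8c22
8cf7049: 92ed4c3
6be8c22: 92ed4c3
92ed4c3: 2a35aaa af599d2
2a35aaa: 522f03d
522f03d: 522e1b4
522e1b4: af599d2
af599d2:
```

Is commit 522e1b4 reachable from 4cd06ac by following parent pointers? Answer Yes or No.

Ancestors of 4cd06ac (commits reachable by following parents): {090ac6c, 1dad9b8, 2a35aaa, 2c3909d, 426f9c9, 4cd06ac, 4d336ab, 4e00fb6, 522e1b4, 522f03d, 52ab1d0, 6be8c22, 8cf7049, 92ed4c3, a541b84, af599d2, d1b931f}.
522e1b4 is in that set, so it is an ancestor of 4cd06ac.

Yes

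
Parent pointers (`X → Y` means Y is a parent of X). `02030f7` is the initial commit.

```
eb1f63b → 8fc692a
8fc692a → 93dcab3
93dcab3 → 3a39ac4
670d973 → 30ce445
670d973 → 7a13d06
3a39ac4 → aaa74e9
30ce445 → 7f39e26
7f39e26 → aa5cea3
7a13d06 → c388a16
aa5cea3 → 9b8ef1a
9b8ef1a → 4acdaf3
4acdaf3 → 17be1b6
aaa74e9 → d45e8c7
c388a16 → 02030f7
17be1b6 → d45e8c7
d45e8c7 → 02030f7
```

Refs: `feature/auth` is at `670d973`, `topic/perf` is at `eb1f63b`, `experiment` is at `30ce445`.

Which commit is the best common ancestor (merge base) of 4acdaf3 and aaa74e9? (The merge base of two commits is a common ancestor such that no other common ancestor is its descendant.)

d45e8c7

Ancestors of 4acdaf3: {02030f7, 17be1b6, 4acdaf3, d45e8c7}.
Ancestors of aaa74e9: {02030f7, aaa74e9, d45e8c7}.
Common ancestors: {02030f7, d45e8c7}.
Among these, d45e8c7 is not an ancestor of any other common ancestor — it is the merge base.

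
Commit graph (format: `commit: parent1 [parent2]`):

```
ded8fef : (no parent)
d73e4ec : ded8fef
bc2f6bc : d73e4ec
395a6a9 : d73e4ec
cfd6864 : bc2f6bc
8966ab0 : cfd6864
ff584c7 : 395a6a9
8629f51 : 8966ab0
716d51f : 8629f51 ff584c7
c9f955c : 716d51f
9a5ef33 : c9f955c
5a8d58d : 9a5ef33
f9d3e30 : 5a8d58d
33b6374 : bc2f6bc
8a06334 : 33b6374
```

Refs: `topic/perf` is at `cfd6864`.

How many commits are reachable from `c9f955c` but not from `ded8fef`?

Reachable from c9f955c: {395a6a9, 716d51f, 8629f51, 8966ab0, bc2f6bc, c9f955c, cfd6864, d73e4ec, ded8fef, ff584c7}.
Reachable from ded8fef: {ded8fef}.
In c9f955c's history but not ded8fef's: {395a6a9, 716d51f, 8629f51, 8966ab0, bc2f6bc, c9f955c, cfd6864, d73e4ec, ff584c7} — 9 commits.

9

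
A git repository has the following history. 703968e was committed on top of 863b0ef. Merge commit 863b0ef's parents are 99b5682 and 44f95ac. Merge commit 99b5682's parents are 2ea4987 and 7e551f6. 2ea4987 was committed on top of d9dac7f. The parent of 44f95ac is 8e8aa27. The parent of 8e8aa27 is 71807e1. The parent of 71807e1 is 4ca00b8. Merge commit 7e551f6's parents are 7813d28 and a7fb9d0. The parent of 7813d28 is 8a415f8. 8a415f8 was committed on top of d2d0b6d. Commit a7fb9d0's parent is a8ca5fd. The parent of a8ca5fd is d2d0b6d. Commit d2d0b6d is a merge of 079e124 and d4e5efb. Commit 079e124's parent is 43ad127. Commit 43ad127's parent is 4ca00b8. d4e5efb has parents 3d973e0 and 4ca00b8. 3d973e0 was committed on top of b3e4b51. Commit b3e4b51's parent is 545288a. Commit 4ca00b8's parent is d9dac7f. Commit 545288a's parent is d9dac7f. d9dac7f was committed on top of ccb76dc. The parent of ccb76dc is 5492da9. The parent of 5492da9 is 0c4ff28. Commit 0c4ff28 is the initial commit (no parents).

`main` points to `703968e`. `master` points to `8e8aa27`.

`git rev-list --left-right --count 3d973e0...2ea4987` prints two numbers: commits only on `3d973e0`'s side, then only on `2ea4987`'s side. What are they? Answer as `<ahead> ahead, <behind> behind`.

Reachable from 3d973e0: {0c4ff28, 3d973e0, 545288a, 5492da9, b3e4b51, ccb76dc, d9dac7f}.
Reachable from 2ea4987: {0c4ff28, 2ea4987, 5492da9, ccb76dc, d9dac7f}.
Only in 3d973e0's history (ahead): {3d973e0, 545288a, b3e4b51} — 3.
Only in 2ea4987's history (behind): {2ea4987} — 1.

3 ahead, 1 behind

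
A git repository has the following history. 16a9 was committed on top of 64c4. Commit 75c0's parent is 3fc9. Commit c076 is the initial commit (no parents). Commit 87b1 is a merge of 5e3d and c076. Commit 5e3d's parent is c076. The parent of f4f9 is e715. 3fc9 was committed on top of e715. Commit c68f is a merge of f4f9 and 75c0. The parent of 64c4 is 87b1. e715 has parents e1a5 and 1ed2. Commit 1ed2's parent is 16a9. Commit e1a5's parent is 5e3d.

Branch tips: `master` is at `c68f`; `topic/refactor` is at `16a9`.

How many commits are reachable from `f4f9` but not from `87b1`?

6

Reachable from f4f9: {16a9, 1ed2, 5e3d, 64c4, 87b1, c076, e1a5, e715, f4f9}.
Reachable from 87b1: {5e3d, 87b1, c076}.
In f4f9's history but not 87b1's: {16a9, 1ed2, 64c4, e1a5, e715, f4f9} — 6 commits.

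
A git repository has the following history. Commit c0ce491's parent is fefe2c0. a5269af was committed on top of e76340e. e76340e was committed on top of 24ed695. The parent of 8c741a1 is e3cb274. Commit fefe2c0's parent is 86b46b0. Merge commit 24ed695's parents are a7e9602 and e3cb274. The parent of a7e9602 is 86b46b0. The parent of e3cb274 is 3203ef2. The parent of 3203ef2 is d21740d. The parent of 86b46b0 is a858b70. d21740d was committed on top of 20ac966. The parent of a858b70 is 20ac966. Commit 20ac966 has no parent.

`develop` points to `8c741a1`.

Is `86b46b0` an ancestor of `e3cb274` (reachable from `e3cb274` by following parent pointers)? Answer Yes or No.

Ancestors of e3cb274: {20ac966, 3203ef2, d21740d, e3cb274}.
86b46b0 is not in that set, so it is not an ancestor of e3cb274.

No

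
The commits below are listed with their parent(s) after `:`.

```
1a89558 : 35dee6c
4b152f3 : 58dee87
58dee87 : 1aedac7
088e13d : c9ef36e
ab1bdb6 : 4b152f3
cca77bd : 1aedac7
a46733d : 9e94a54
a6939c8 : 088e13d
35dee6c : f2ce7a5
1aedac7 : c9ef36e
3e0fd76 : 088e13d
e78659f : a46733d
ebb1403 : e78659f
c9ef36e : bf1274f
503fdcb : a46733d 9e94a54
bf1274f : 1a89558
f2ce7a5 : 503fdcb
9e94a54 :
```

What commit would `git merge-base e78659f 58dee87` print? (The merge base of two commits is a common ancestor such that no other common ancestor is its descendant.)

a46733d

Ancestors of e78659f: {9e94a54, a46733d, e78659f}.
Ancestors of 58dee87: {1a89558, 1aedac7, 35dee6c, 503fdcb, 58dee87, 9e94a54, a46733d, bf1274f, c9ef36e, f2ce7a5}.
Common ancestors: {9e94a54, a46733d}.
Among these, a46733d is not an ancestor of any other common ancestor — it is the merge base.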